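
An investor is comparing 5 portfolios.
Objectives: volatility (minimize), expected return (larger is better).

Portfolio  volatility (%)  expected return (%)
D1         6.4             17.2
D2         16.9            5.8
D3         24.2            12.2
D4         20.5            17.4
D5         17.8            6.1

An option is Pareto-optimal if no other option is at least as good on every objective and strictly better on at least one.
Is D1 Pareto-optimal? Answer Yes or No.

Yes

D2: worse on volatility (16.9 vs 6.4).
D3: worse on volatility (24.2 vs 6.4).
D4: worse on volatility (20.5 vs 6.4).
D5: worse on volatility (17.8 vs 6.4).
No option is at least as good as D1 on every objective and strictly better on one.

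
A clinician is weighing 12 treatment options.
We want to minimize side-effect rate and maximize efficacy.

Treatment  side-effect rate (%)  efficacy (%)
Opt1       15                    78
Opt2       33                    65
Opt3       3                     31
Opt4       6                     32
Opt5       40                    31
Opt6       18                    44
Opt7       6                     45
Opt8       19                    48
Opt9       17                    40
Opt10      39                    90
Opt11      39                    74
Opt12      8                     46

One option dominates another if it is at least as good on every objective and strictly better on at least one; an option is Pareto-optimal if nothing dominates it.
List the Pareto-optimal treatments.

Opt1: not dominated.
Opt2: dominated by Opt1 (side-effect rate 15≤33, efficacy 78≥65).
Opt3: not dominated (best side-effect rate).
Opt4: dominated by Opt7 (side-effect rate 6≤6, efficacy 45≥32).
Opt5: dominated by Opt1 (side-effect rate 15≤40, efficacy 78≥31).
Opt6: dominated by Opt1 (side-effect rate 15≤18, efficacy 78≥44).
Opt7: not dominated.
Opt8: dominated by Opt1 (side-effect rate 15≤19, efficacy 78≥48).
Opt9: dominated by Opt1 (side-effect rate 15≤17, efficacy 78≥40).
Opt10: not dominated (best efficacy).
Opt11: dominated by Opt1 (side-effect rate 15≤39, efficacy 78≥74).
Opt12: not dominated.

Opt1, Opt3, Opt7, Opt10, Opt12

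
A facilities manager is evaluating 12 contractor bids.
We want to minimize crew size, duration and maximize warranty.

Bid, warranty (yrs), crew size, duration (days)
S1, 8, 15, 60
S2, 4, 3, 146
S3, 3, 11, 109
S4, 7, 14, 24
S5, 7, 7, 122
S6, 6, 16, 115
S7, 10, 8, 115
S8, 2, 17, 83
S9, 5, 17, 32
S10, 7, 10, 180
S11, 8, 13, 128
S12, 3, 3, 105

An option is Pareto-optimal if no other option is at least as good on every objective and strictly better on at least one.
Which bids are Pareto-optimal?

S1, S2, S4, S5, S7, S12

S1: not dominated.
S2: not dominated.
S3: dominated by S12 (warranty 3≥3, crew size 3≤11, duration 105≤109).
S4: not dominated (best duration).
S5: not dominated.
S6: dominated by S1 (warranty 8≥6, crew size 15≤16, duration 60≤115).
S7: not dominated (best warranty).
S8: dominated by S1 (warranty 8≥2, crew size 15≤17, duration 60≤83).
S9: dominated by S4 (warranty 7≥5, crew size 14≤17, duration 24≤32).
S10: dominated by S5 (warranty 7≥7, crew size 7≤10, duration 122≤180).
S11: dominated by S7 (warranty 10≥8, crew size 8≤13, duration 115≤128).
S12: not dominated.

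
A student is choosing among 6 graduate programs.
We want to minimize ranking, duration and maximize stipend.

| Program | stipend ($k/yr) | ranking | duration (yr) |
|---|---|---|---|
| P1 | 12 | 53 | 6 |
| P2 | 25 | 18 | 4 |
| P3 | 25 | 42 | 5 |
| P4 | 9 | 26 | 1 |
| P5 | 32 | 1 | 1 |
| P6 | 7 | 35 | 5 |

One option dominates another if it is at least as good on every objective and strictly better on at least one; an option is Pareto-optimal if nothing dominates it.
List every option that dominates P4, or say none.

P5

P5: stipend 32≥9, ranking 1≤26, duration 1≤1 — dominates P4.
Others (P1, P2, P3, P6) are each worse than P4 on at least one objective.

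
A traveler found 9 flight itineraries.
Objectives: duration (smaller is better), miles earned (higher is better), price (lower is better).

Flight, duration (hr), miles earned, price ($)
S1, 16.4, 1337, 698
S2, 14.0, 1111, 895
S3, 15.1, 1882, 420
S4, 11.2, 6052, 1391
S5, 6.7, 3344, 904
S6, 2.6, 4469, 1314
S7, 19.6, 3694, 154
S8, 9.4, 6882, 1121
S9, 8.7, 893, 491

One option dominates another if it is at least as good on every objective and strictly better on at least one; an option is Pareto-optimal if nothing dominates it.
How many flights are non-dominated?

7

S1: dominated by S3 (duration 15.1≤16.4, miles earned 1882≥1337, price 420≤698).
S2: not dominated.
S3: not dominated.
S4: dominated by S8 (duration 9.4≤11.2, miles earned 6882≥6052, price 1121≤1391).
S5: not dominated.
S6: not dominated (best duration).
S7: not dominated (best price).
S8: not dominated (best miles earned).
S9: not dominated.
Pareto-optimal: S2, S3, S5, S6, S7, S8, S9 → 7.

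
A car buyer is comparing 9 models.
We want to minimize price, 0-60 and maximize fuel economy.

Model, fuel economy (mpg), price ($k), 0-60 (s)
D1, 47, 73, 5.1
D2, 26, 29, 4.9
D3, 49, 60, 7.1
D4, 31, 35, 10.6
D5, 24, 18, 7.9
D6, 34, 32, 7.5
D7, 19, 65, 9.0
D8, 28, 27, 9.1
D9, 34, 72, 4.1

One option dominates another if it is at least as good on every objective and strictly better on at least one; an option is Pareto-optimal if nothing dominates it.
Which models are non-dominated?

D1: not dominated.
D2: not dominated.
D3: not dominated (best fuel economy).
D4: dominated by D6 (fuel economy 34≥31, price 32≤35, 0-60 7.5≤10.6).
D5: not dominated (best price).
D6: not dominated.
D7: dominated by D2 (fuel economy 26≥19, price 29≤65, 0-60 4.9≤9.0).
D8: not dominated.
D9: not dominated (best 0-60).

D1, D2, D3, D5, D6, D8, D9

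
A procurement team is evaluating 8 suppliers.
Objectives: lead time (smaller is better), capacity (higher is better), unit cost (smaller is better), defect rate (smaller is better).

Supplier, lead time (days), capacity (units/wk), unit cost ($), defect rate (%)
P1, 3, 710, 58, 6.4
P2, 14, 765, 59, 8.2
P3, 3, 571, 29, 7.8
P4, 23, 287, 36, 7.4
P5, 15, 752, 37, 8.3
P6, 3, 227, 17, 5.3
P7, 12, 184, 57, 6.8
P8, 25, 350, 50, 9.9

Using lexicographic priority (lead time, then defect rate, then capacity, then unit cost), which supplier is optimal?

P6

First minimize lead time: best is 3, kept {P1, P3, P6}.
Then minimize defect rate: best is 5.3, kept {P6}.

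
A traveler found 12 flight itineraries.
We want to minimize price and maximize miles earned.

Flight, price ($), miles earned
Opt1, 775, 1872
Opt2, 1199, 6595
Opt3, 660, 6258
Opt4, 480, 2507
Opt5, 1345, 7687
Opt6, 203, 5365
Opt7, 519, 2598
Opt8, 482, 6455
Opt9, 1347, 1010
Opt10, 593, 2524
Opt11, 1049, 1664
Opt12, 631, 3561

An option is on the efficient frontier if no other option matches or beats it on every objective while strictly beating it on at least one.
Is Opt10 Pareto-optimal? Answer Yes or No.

Opt6 vs Opt10: price 203≤593, miles earned 5365≥2524 — Opt6 is at least as good on every objective and strictly better on at least one, so Opt6 dominates Opt10.

No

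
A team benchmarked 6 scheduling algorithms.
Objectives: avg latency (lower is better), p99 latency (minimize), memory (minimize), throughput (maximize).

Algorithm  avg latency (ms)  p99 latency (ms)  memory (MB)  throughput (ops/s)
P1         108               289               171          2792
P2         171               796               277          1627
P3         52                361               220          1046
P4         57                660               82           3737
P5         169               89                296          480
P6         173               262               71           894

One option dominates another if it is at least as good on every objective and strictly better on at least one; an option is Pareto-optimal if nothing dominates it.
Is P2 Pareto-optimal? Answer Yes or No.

P1 vs P2: avg latency 108≤171, p99 latency 289≤796, memory 171≤277, throughput 2792≥1627 — P1 is at least as good on every objective and strictly better on at least one, so P1 dominates P2.

No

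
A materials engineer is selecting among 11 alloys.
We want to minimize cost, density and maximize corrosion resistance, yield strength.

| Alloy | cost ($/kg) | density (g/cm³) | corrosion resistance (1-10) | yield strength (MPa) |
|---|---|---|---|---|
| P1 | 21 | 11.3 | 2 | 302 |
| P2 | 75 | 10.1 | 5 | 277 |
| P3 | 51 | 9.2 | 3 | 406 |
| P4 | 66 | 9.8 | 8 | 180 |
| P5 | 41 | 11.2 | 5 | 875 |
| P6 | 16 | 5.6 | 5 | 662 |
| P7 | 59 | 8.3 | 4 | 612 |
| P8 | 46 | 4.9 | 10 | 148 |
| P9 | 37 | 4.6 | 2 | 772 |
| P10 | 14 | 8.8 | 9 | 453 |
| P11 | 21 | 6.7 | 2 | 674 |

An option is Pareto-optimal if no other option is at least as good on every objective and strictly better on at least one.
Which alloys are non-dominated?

P1: dominated by P6 (cost 16≤21, density 5.6≤11.3, corrosion resistance 5≥2, yield strength 662≥302).
P2: dominated by P6 (cost 16≤75, density 5.6≤10.1, corrosion resistance 5≥5, yield strength 662≥277).
P3: dominated by P6 (cost 16≤51, density 5.6≤9.2, corrosion resistance 5≥3, yield strength 662≥406).
P4: dominated by P10 (cost 14≤66, density 8.8≤9.8, corrosion resistance 9≥8, yield strength 453≥180).
P5: not dominated (best yield strength).
P6: not dominated.
P7: dominated by P6 (cost 16≤59, density 5.6≤8.3, corrosion resistance 5≥4, yield strength 662≥612).
P8: not dominated (best corrosion resistance).
P9: not dominated (best density).
P10: not dominated (best cost).
P11: not dominated.

P5, P6, P8, P9, P10, P11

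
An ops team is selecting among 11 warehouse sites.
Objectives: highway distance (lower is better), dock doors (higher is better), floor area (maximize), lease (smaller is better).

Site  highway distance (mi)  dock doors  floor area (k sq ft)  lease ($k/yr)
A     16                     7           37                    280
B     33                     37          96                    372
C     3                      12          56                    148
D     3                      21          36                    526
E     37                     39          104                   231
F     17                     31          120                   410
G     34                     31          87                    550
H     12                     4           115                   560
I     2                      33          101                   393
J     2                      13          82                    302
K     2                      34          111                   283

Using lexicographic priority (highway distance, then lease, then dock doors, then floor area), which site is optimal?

First minimize highway distance: best is 2, kept {I, J, K}.
Then minimize lease: best is 283, kept {K}.

K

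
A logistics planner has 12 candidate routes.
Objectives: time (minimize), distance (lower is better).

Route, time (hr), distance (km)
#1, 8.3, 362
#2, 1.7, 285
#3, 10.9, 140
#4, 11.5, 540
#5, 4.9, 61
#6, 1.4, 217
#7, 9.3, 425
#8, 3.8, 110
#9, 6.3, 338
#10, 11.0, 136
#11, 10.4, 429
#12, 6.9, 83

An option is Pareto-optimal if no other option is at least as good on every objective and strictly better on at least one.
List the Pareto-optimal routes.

#5, #6, #8

#1: dominated by #2 (time 1.7≤8.3, distance 285≤362).
#2: dominated by #6 (time 1.4≤1.7, distance 217≤285).
#3: dominated by #5 (time 4.9≤10.9, distance 61≤140).
#4: dominated by #1 (time 8.3≤11.5, distance 362≤540).
#5: not dominated (best distance).
#6: not dominated (best time).
#7: dominated by #1 (time 8.3≤9.3, distance 362≤425).
#8: not dominated.
#9: dominated by #2 (time 1.7≤6.3, distance 285≤338).
#10: dominated by #5 (time 4.9≤11.0, distance 61≤136).
#11: dominated by #1 (time 8.3≤10.4, distance 362≤429).
#12: dominated by #5 (time 4.9≤6.9, distance 61≤83).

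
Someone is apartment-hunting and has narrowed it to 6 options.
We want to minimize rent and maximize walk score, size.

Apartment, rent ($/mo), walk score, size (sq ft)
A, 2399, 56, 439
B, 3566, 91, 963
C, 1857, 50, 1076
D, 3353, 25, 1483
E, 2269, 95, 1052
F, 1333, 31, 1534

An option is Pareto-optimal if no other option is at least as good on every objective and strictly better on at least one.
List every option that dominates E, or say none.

A: worse on rent (2399 vs 2269).
B: worse on rent (3566 vs 2269).
C: worse on walk score (50 vs 95).
D: worse on rent (3353 vs 2269).
F: worse on walk score (31 vs 95).
No option dominates E.

none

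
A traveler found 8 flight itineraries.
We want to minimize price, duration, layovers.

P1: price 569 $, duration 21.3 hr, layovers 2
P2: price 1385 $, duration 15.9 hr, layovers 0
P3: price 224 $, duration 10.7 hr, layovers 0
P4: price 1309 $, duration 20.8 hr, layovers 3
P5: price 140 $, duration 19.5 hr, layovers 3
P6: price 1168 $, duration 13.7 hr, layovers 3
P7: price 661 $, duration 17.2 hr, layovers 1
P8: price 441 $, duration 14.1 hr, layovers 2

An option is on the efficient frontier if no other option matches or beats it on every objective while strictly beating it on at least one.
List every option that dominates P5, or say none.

none

P1: worse on price (569 vs 140).
P2: worse on price (1385 vs 140).
P3: worse on price (224 vs 140).
P4: worse on price (1309 vs 140).
P6: worse on price (1168 vs 140).
P7: worse on price (661 vs 140).
P8: worse on price (441 vs 140).
No option dominates P5.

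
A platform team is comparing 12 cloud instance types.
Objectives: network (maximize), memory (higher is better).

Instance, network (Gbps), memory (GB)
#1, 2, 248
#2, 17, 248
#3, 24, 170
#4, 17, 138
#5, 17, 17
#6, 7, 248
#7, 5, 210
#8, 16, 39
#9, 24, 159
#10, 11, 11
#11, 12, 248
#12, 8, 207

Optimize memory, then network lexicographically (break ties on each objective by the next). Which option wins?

First maximize memory: best is 248, kept {#1, #2, #6, #11}.
Then maximize network: best is 17, kept {#2}.

#2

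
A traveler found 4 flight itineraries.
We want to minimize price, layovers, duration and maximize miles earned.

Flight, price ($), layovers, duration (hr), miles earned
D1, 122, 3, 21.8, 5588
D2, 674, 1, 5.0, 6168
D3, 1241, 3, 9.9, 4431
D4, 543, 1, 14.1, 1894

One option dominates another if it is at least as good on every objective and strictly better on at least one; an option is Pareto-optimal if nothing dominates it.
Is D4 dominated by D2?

No

D2 vs D4: D2 is worse on price (674 vs 543), so it does not dominate D4.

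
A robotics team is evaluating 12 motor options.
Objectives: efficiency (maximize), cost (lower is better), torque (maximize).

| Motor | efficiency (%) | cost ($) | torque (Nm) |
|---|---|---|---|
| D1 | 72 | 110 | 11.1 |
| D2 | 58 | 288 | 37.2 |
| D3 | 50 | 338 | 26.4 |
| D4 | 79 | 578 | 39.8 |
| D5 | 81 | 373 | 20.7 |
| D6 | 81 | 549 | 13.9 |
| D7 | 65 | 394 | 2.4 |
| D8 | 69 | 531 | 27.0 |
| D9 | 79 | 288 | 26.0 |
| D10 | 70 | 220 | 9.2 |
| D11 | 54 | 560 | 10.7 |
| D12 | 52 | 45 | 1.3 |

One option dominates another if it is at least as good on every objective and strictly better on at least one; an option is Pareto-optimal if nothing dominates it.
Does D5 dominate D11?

D5 vs D11: efficiency 81≥54, cost 373≤560, torque 20.7≥10.7 — D5 is at least as good on every objective with at least one strict improvement.

Yes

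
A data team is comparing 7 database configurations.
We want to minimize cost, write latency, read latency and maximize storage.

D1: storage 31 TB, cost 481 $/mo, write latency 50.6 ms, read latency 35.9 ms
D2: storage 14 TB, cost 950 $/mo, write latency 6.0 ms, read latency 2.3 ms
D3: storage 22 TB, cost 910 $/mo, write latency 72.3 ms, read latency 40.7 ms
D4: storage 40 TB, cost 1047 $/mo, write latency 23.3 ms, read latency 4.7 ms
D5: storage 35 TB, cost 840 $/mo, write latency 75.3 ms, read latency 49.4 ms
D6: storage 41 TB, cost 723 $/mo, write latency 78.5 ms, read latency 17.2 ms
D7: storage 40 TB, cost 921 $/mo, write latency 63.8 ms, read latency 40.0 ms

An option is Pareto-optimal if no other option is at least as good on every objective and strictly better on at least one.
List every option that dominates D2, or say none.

D1: worse on write latency (50.6 vs 6.0).
D3: worse on write latency (72.3 vs 6.0).
D4: worse on cost (1047 vs 950).
D5: worse on write latency (75.3 vs 6.0).
D6: worse on write latency (78.5 vs 6.0).
D7: worse on write latency (63.8 vs 6.0).
No option dominates D2.

none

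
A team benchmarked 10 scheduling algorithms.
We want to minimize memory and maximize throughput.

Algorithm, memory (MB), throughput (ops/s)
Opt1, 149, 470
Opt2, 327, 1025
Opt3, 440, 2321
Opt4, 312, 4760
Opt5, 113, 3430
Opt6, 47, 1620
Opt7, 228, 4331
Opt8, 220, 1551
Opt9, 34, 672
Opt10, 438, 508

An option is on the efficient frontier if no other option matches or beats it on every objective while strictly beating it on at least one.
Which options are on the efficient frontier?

Opt4, Opt5, Opt6, Opt7, Opt9

Opt1: dominated by Opt5 (memory 113≤149, throughput 3430≥470).
Opt2: dominated by Opt4 (memory 312≤327, throughput 4760≥1025).
Opt3: dominated by Opt4 (memory 312≤440, throughput 4760≥2321).
Opt4: not dominated (best throughput).
Opt5: not dominated.
Opt6: not dominated.
Opt7: not dominated.
Opt8: dominated by Opt5 (memory 113≤220, throughput 3430≥1551).
Opt9: not dominated (best memory).
Opt10: dominated by Opt2 (memory 327≤438, throughput 1025≥508).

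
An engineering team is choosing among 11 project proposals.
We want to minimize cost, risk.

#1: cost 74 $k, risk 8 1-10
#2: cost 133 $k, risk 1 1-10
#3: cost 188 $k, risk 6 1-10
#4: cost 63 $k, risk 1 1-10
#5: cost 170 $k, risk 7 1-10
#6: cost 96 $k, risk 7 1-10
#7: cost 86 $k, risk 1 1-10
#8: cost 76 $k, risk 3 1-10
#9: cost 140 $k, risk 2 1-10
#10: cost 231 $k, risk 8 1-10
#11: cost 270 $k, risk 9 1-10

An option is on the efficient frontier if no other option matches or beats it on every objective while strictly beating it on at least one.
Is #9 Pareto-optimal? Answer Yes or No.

No

#2 vs #9: cost 133≤140, risk 1≤2 — #2 is at least as good on every objective and strictly better on at least one, so #2 dominates #9.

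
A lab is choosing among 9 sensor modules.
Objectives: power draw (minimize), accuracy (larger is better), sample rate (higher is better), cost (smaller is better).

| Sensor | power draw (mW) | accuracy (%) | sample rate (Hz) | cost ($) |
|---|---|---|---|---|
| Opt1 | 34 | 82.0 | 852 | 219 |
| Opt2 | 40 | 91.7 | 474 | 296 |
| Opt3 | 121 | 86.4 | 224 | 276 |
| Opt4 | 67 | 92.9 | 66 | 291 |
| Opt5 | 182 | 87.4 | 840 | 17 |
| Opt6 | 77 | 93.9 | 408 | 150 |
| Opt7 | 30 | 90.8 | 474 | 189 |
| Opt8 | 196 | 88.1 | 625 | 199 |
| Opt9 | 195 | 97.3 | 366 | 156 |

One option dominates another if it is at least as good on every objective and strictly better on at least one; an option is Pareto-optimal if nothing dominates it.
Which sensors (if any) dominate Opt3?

Opt6: power draw 77≤121, accuracy 93.9≥86.4, sample rate 408≥224, cost 150≤276 — dominates Opt3.
Opt7: power draw 30≤121, accuracy 90.8≥86.4, sample rate 474≥224, cost 189≤276 — dominates Opt3.
Others (Opt1, Opt2, Opt4, Opt5, Opt8, Opt9) are each worse than Opt3 on at least one objective.

Opt6, Opt7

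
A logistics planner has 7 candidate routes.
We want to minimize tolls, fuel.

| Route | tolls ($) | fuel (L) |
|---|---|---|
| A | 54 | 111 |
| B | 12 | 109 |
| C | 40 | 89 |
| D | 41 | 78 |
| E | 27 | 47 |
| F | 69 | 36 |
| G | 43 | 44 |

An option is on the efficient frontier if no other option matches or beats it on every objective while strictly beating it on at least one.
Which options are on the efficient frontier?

A: dominated by B (tolls 12≤54, fuel 109≤111).
B: not dominated (best tolls).
C: dominated by E (tolls 27≤40, fuel 47≤89).
D: dominated by E (tolls 27≤41, fuel 47≤78).
E: not dominated.
F: not dominated (best fuel).
G: not dominated.

B, E, F, G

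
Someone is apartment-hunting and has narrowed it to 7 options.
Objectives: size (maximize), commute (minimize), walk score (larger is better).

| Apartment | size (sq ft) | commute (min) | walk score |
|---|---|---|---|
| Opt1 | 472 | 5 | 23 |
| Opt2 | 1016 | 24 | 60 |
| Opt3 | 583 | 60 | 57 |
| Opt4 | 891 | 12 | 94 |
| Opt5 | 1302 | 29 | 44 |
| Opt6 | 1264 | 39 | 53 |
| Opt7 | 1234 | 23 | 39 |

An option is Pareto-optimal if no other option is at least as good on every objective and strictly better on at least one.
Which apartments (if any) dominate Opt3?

Opt2, Opt4

Opt2: size 1016≥583, commute 24≤60, walk score 60≥57 — dominates Opt3.
Opt4: size 891≥583, commute 12≤60, walk score 94≥57 — dominates Opt3.
Others (Opt1, Opt5, Opt6, Opt7) are each worse than Opt3 on at least one objective.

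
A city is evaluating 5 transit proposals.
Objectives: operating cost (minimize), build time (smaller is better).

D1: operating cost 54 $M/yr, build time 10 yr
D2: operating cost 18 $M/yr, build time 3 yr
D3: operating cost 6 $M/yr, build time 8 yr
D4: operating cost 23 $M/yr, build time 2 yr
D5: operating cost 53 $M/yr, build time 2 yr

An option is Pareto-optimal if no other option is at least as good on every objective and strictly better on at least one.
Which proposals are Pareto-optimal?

D1: dominated by D2 (operating cost 18≤54, build time 3≤10).
D2: not dominated.
D3: not dominated (best operating cost).
D4: not dominated.
D5: dominated by D4 (operating cost 23≤53, build time 2≤2).

D2, D3, D4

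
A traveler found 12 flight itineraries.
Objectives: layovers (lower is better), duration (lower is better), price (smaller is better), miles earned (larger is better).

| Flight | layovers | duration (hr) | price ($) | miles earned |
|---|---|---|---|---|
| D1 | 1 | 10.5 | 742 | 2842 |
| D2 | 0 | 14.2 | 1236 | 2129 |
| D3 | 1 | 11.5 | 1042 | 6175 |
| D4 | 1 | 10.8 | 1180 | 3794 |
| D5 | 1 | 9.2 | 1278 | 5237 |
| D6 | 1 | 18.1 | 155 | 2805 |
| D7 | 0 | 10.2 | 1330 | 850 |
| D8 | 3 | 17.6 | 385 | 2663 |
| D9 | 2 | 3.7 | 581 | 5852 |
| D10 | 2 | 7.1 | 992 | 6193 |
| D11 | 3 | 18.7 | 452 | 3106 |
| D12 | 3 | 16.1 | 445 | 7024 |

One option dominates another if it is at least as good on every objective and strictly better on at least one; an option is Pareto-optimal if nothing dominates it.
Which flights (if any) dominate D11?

D12

D12: layovers 3≤3, duration 16.1≤18.7, price 445≤452, miles earned 7024≥3106 — dominates D11.
Others (D1, D2, D3, D4, D5, D6, D7, D8, D9, D10) are each worse than D11 on at least one objective.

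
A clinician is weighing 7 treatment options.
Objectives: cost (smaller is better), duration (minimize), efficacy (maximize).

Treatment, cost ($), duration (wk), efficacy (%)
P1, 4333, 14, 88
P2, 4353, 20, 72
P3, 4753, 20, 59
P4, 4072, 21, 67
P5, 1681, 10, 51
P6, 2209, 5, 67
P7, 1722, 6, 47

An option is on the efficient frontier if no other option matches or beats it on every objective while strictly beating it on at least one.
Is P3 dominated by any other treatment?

Yes

P1 vs P3: cost 4333≤4753, duration 14≤20, efficacy 88≥59 — P1 is at least as good on every objective and strictly better on at least one, so P1 dominates P3.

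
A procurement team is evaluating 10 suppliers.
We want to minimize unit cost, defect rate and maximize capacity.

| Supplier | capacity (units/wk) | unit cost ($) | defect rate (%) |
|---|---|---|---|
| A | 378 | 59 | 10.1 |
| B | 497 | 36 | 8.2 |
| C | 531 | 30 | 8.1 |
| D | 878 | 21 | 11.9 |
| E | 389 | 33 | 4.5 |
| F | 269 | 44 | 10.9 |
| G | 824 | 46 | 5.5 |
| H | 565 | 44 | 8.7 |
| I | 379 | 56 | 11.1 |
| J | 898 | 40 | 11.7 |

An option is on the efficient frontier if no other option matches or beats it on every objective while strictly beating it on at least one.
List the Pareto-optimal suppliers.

A: dominated by B (capacity 497≥378, unit cost 36≤59, defect rate 8.2≤10.1).
B: dominated by C (capacity 531≥497, unit cost 30≤36, defect rate 8.1≤8.2).
C: not dominated.
D: not dominated (best unit cost).
E: not dominated (best defect rate).
F: dominated by B (capacity 497≥269, unit cost 36≤44, defect rate 8.2≤10.9).
G: not dominated.
H: not dominated.
I: dominated by B (capacity 497≥379, unit cost 36≤56, defect rate 8.2≤11.1).
J: not dominated (best capacity).

C, D, E, G, H, J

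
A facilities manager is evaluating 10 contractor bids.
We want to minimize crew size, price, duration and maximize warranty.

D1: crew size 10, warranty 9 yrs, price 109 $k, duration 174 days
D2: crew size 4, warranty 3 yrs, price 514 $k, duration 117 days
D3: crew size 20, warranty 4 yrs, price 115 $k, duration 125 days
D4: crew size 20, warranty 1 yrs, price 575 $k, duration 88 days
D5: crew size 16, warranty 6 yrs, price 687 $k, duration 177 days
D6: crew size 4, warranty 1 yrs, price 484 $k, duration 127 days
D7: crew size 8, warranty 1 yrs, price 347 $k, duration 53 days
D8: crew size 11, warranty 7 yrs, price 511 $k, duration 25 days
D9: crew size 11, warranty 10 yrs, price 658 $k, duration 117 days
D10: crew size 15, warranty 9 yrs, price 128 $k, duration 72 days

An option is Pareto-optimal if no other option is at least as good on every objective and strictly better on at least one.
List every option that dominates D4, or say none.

D7: crew size 8≤20, warranty 1≥1, price 347≤575, duration 53≤88 — dominates D4.
D8: crew size 11≤20, warranty 7≥1, price 511≤575, duration 25≤88 — dominates D4.
D10: crew size 15≤20, warranty 9≥1, price 128≤575, duration 72≤88 — dominates D4.
Others (D1, D2, D3, D5, D6, D9) are each worse than D4 on at least one objective.

D7, D8, D10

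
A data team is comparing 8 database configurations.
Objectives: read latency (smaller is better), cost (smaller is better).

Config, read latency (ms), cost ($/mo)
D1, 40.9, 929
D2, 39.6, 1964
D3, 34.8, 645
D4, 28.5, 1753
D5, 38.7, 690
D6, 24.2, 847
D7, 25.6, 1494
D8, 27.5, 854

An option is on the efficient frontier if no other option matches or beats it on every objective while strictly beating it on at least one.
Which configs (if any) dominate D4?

D6, D7, D8

D6: read latency 24.2≤28.5, cost 847≤1753 — dominates D4.
D7: read latency 25.6≤28.5, cost 1494≤1753 — dominates D4.
D8: read latency 27.5≤28.5, cost 854≤1753 — dominates D4.
Others (D1, D2, D3, D5) are each worse than D4 on at least one objective.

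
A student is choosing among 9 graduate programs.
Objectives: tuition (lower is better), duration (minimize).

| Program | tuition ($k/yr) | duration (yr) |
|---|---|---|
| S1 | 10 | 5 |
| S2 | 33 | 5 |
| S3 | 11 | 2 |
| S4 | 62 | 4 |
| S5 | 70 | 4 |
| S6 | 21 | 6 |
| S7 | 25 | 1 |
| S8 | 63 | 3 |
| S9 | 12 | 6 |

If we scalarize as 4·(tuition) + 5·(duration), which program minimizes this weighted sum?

S3

S1: 4·10 + 5·5 = 65
S2: 4·33 + 5·5 = 157
S3: 4·11 + 5·2 = 54
S4: 4·62 + 5·4 = 268
S5: 4·70 + 5·4 = 300
S6: 4·21 + 5·6 = 114
S7: 4·25 + 5·1 = 105
S8: 4·63 + 5·3 = 267
S9: 4·12 + 5·6 = 78
Lowest: S3 at 54.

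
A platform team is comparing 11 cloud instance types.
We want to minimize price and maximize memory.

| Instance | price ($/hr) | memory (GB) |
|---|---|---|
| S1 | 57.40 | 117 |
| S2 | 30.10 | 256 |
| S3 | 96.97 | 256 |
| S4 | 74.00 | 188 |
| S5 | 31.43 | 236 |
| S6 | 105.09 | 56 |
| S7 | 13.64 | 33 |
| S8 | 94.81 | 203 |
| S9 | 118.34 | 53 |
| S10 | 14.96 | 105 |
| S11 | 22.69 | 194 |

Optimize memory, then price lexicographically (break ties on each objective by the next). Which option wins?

First maximize memory: best is 256, kept {S2, S3}.
Then minimize price: best is 30.10, kept {S2}.

S2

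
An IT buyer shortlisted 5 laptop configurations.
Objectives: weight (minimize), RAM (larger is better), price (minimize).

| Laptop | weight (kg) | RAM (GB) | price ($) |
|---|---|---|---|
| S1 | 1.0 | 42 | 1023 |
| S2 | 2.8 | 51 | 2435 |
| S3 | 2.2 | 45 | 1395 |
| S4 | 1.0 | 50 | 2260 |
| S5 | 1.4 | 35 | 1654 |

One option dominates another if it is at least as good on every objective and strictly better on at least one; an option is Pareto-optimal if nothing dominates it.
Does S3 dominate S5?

S3 vs S5: S3 is worse on weight (2.2 vs 1.4), so it does not dominate S5.

No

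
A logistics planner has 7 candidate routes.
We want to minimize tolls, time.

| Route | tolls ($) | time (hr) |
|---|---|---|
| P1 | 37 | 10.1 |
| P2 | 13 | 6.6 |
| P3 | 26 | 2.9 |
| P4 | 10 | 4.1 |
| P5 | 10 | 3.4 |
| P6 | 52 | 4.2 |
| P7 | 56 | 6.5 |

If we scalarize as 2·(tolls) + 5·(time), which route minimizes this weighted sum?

P5

P1: 2·37 + 5·10.1 = 124.5
P2: 2·13 + 5·6.6 = 59.0
P3: 2·26 + 5·2.9 = 66.5
P4: 2·10 + 5·4.1 = 40.5
P5: 2·10 + 5·3.4 = 37.0
P6: 2·52 + 5·4.2 = 125.0
P7: 2·56 + 5·6.5 = 144.5
Lowest: P5 at 37.0.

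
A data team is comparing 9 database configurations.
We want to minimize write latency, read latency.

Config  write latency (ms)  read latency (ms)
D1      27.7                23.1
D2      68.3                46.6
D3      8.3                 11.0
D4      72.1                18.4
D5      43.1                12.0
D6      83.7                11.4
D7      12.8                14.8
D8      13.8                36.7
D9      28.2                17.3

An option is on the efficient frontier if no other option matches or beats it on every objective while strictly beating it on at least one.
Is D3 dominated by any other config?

D1: worse on write latency (27.7 vs 8.3).
D2: worse on write latency (68.3 vs 8.3).
D4: worse on write latency (72.1 vs 8.3).
D5: worse on write latency (43.1 vs 8.3).
D6: worse on write latency (83.7 vs 8.3).
D7: worse on write latency (12.8 vs 8.3).
D8: worse on write latency (13.8 vs 8.3).
D9: worse on write latency (28.2 vs 8.3).
No option is at least as good as D3 on every objective and strictly better on one.

No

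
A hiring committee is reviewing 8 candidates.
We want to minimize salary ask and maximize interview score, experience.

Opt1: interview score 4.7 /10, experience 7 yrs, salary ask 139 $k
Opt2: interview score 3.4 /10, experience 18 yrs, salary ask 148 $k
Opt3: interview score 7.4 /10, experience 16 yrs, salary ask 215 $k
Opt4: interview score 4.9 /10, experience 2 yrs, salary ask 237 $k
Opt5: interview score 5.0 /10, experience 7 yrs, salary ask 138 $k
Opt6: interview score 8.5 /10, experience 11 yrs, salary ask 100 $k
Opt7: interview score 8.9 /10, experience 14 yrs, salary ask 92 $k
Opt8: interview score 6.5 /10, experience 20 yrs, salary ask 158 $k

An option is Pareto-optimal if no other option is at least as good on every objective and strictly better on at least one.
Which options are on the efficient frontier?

Opt1: dominated by Opt5 (interview score 5.0≥4.7, experience 7≥7, salary ask 138≤139).
Opt2: not dominated.
Opt3: not dominated.
Opt4: dominated by Opt3 (interview score 7.4≥4.9, experience 16≥2, salary ask 215≤237).
Opt5: dominated by Opt6 (interview score 8.5≥5.0, experience 11≥7, salary ask 100≤138).
Opt6: dominated by Opt7 (interview score 8.9≥8.5, experience 14≥11, salary ask 92≤100).
Opt7: not dominated (best interview score).
Opt8: not dominated (best experience).

Opt2, Opt3, Opt7, Opt8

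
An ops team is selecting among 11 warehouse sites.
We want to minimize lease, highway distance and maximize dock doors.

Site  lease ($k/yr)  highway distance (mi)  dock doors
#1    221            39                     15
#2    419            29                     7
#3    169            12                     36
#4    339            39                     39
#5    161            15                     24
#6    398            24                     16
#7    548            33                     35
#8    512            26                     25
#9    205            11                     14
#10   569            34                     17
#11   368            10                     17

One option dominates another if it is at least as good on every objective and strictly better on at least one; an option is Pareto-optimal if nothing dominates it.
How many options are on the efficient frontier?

5

#1: dominated by #3 (lease 169≤221, highway distance 12≤39, dock doors 36≥15).
#2: dominated by #3 (lease 169≤419, highway distance 12≤29, dock doors 36≥7).
#3: not dominated.
#4: not dominated (best dock doors).
#5: not dominated (best lease).
#6: dominated by #3 (lease 169≤398, highway distance 12≤24, dock doors 36≥16).
#7: dominated by #3 (lease 169≤548, highway distance 12≤33, dock doors 36≥35).
#8: dominated by #3 (lease 169≤512, highway distance 12≤26, dock doors 36≥25).
#9: not dominated.
#10: dominated by #3 (lease 169≤569, highway distance 12≤34, dock doors 36≥17).
#11: not dominated (best highway distance).
Pareto-optimal: #3, #4, #5, #9, #11 → 5.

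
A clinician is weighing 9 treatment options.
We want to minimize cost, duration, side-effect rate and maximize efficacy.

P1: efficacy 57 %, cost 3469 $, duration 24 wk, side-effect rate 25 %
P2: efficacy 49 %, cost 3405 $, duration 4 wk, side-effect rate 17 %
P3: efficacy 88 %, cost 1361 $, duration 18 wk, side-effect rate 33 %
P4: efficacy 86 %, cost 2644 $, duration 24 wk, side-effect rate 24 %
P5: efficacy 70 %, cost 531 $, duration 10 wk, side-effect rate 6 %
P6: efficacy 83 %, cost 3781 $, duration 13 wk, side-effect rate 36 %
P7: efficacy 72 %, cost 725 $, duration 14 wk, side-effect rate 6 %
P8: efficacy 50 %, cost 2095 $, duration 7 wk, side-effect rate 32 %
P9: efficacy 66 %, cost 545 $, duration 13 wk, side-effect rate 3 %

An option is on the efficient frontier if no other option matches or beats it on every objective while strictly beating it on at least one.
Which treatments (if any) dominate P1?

P4: efficacy 86≥57, cost 2644≤3469, duration 24≤24, side-effect rate 24≤25 — dominates P1.
P5: efficacy 70≥57, cost 531≤3469, duration 10≤24, side-effect rate 6≤25 — dominates P1.
P7: efficacy 72≥57, cost 725≤3469, duration 14≤24, side-effect rate 6≤25 — dominates P1.
P9: efficacy 66≥57, cost 545≤3469, duration 13≤24, side-effect rate 3≤25 — dominates P1.
Others (P2, P3, P6, P8) are each worse than P1 on at least one objective.

P4, P5, P7, P9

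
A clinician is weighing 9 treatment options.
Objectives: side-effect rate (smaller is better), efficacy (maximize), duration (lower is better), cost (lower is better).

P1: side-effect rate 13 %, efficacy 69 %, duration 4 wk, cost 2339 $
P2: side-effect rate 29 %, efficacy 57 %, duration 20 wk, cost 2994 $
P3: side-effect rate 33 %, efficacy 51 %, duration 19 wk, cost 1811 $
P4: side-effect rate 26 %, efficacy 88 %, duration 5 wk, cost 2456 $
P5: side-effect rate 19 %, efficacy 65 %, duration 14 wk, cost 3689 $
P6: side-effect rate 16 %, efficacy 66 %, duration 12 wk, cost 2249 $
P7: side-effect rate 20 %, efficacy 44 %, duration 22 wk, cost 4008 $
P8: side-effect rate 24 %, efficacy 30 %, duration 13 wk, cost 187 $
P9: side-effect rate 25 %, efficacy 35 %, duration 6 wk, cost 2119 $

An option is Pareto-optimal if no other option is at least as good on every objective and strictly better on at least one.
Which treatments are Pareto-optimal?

P1: not dominated (best side-effect rate).
P2: dominated by P1 (side-effect rate 13≤29, efficacy 69≥57, duration 4≤20, cost 2339≤2994).
P3: not dominated.
P4: not dominated (best efficacy).
P5: dominated by P1 (side-effect rate 13≤19, efficacy 69≥65, duration 4≤14, cost 2339≤3689).
P6: not dominated.
P7: dominated by P1 (side-effect rate 13≤20, efficacy 69≥44, duration 4≤22, cost 2339≤4008).
P8: not dominated (best cost).
P9: not dominated.

P1, P3, P4, P6, P8, P9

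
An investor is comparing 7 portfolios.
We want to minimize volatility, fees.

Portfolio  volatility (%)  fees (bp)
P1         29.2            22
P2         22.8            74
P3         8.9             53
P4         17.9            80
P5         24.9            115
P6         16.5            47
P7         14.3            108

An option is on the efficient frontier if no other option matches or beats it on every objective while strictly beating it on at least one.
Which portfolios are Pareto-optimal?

P1, P3, P6

P1: not dominated (best fees).
P2: dominated by P3 (volatility 8.9≤22.8, fees 53≤74).
P3: not dominated (best volatility).
P4: dominated by P3 (volatility 8.9≤17.9, fees 53≤80).
P5: dominated by P2 (volatility 22.8≤24.9, fees 74≤115).
P6: not dominated.
P7: dominated by P3 (volatility 8.9≤14.3, fees 53≤108).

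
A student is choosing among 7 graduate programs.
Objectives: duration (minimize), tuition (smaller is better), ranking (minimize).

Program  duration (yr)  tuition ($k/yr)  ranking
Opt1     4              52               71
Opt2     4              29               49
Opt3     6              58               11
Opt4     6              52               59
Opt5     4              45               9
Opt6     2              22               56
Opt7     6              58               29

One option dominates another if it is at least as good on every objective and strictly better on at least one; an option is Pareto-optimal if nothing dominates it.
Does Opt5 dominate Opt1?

Opt5 vs Opt1: duration 4≤4, tuition 45≤52, ranking 9≤71 — Opt5 is at least as good on every objective with at least one strict improvement.

Yes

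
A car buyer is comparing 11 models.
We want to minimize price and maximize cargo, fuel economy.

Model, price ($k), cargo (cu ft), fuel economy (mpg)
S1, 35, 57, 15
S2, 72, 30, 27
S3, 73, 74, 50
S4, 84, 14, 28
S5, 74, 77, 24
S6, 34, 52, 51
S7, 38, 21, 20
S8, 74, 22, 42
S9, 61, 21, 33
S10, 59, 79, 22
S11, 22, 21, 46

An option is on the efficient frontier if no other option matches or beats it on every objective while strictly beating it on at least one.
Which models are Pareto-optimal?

S1: not dominated.
S2: dominated by S6 (price 34≤72, cargo 52≥30, fuel economy 51≥27).
S3: not dominated.
S4: dominated by S3 (price 73≤84, cargo 74≥14, fuel economy 50≥28).
S5: not dominated.
S6: not dominated (best fuel economy).
S7: dominated by S6 (price 34≤38, cargo 52≥21, fuel economy 51≥20).
S8: dominated by S3 (price 73≤74, cargo 74≥22, fuel economy 50≥42).
S9: dominated by S6 (price 34≤61, cargo 52≥21, fuel economy 51≥33).
S10: not dominated (best cargo).
S11: not dominated (best price).

S1, S3, S5, S6, S10, S11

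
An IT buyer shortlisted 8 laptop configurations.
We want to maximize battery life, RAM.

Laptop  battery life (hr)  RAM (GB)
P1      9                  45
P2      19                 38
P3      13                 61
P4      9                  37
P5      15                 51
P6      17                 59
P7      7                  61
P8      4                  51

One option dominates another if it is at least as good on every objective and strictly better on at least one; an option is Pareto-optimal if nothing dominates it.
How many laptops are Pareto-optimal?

3

P1: dominated by P3 (battery life 13≥9, RAM 61≥45).
P2: not dominated (best battery life).
P3: not dominated.
P4: dominated by P1 (battery life 9≥9, RAM 45≥37).
P5: dominated by P6 (battery life 17≥15, RAM 59≥51).
P6: not dominated.
P7: dominated by P3 (battery life 13≥7, RAM 61≥61).
P8: dominated by P3 (battery life 13≥4, RAM 61≥51).
Pareto-optimal: P2, P3, P6 → 3.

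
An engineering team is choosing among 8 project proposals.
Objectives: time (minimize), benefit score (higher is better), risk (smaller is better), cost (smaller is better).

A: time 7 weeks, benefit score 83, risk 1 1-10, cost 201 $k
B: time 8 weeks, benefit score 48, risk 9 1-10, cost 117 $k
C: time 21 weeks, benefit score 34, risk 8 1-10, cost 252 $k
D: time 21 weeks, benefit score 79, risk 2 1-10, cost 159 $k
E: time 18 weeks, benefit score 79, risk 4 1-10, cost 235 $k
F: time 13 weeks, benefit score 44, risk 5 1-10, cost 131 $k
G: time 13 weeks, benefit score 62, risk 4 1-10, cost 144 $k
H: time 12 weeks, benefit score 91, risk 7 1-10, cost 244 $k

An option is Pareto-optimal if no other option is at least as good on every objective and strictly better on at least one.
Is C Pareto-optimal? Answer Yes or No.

A vs C: time 7≤21, benefit score 83≥34, risk 1≤8, cost 201≤252 — A is at least as good on every objective and strictly better on at least one, so A dominates C.

No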